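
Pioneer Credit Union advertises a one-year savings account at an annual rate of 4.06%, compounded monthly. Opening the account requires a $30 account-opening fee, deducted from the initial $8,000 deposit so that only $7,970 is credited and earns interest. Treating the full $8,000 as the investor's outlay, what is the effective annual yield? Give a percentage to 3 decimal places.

Value after one year: 7,970 × (1 + 0.0406/12)^12 = 7,970 × 1.041364 = $8,299.67.
Effective yield on the $8,000 outlay: 8,299.67 / 8,000 − 1 = 0.037459 = 3.746%.

3.746%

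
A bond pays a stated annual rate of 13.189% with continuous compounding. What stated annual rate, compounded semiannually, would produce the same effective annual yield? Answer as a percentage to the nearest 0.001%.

EAR under continuous compounding: e^0.13189 − 1 = 0.140983.
Solve (1 + r/2)^2 = 1.140983: r/2 = 1.140983^(1/2) − 1 = 0.068168, so r = 0.136336 = 13.634%.

13.634%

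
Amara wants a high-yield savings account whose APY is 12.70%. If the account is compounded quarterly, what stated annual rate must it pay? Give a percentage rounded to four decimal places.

12.1364%

(1 + r/4)^4 − 1 = 0.1270, so 1 + r/4 = 1.1270^(1/4).
r/4 = 0.030341, so r = 0.121364 = 12.1364%.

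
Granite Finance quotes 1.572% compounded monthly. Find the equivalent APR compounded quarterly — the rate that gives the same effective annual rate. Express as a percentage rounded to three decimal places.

1.574%

EAR = (1 + 0.01572/12)^12 − 1 = 0.015834.
Solve (1 + r/4)^4 = 1.015834: r/4 = 1.015834^(1/4) − 1 = 0.003935, so r = 0.015741 = 1.574%.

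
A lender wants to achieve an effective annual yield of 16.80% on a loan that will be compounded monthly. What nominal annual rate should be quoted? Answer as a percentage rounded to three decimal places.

(1 + r/12)^12 − 1 = 0.1680, so 1 + r/12 = 1.1680^(1/12).
r/12 = 0.013025, so r = 0.156302 = 15.630%.

15.630%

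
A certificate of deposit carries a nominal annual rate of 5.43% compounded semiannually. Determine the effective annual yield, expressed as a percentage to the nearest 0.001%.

5.504%

EAR = (1 + 0.0543/2)^2 − 1.
= (1 + 0.027150)^2 − 1 = 1.055037 − 1 = 5.504%.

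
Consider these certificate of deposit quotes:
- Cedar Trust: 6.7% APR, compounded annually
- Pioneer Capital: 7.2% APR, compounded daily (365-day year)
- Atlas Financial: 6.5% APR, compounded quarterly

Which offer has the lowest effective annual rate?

Cedar Trust: compounded annually, EAR = 6.700%
Pioneer Capital: (1 + 0.072/365)^365 − 1 = 7.465%
Atlas Financial: (1 + 0.065/4)^4 − 1 = 6.660%
The lowest effective annual rate is Atlas Financial at 6.660%.

Atlas Financial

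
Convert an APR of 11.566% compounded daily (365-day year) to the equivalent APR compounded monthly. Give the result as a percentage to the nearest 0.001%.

11.620%

EAR = (1 + 0.11566/365)^365 − 1 = 0.122594.
Solve (1 + r/12)^12 = 1.122594: r/12 = 1.122594^(1/12) − 1 = 0.009683, so r = 0.116201 = 11.620%.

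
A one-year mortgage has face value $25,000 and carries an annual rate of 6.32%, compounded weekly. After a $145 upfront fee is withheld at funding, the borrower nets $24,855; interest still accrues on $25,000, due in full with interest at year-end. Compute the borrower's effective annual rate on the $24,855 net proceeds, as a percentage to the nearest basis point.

Amount owed after one year: 25,000 × (1 + 0.0632/52)^52 = 25,000 × 1.065199 = $26,629.97.
Effective rate on net proceeds: 26,629.97 / 24,855 − 1 = 0.071413 = 7.14%.

7.14%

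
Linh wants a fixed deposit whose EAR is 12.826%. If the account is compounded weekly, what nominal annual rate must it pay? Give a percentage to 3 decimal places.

(1 + r/52)^52 − 1 = 0.12826, so 1 + r/52 = 1.12826^(1/52).
r/52 = 0.002323, so r = 0.120817 = 12.082%.

12.082%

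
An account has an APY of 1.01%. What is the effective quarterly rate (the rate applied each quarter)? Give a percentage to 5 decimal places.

0.25155%

The per-quarter rate i satisfies (1 + i)^4 = 1 + 0.0101.
i = 1.0101^(1/4) − 1 = 0.0025155 = 0.25155%.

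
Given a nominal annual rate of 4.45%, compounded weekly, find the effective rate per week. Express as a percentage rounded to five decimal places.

With a nominal annual rate compounded weekly, the periodic rate is the nominal rate divided by 52.
i = 0.0445 / 52 = 0.0008558 = 0.08558%.

0.08558%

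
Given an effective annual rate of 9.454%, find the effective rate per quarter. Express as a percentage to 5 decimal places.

The per-quarter rate i satisfies (1 + i)^4 = 1 + 0.09454.
i = 1.09454^(1/4) − 1 = 0.0228405 = 2.28405%.

2.28405%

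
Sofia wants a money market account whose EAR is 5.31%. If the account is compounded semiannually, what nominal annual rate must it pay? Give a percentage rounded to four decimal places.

(1 + r/2)^2 − 1 = 0.0531, so 1 + r/2 = 1.0531^(1/2).
r/2 = 0.026207, so r = 0.052413 = 5.2413%.

5.2413%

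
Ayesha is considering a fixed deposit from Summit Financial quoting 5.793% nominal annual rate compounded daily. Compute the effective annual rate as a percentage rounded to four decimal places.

5.9636%

EAR = (1 + 0.05793/365)^365 − 1.
= (1 + 0.000159)^365 − 1 = 1.059636 − 1 = 5.9636%.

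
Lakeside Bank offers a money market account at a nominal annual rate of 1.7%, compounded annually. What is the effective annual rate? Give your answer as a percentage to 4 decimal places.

Annual compounding means the effective rate equals the nominal rate: 1.7000%.

1.7000%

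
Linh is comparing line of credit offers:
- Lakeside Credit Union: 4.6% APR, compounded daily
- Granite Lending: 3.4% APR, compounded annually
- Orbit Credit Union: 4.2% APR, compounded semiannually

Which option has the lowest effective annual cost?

Lakeside Credit Union: (1 + 0.046/365)^365 − 1 = 4.707%
Granite Lending: compounded annually, EAR = 3.400%
Orbit Credit Union: (1 + 0.042/2)^2 − 1 = 4.244%
The lowest effective annual rate is Granite Lending at 3.400%.

Granite Lending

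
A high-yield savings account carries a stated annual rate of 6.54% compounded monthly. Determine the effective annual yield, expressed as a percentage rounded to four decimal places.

6.7396%

EAR = (1 + 0.0654/12)^12 − 1.
= (1 + 0.005450)^12 − 1 = 1.067396 − 1 = 6.7396%.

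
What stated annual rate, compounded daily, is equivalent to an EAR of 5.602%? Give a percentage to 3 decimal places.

5.451%

(1 + r/365)^365 − 1 = 0.05602, so 1 + r/365 = 1.05602^(1/365).
r/365 = 0.000149, so r = 0.054511 = 5.451%.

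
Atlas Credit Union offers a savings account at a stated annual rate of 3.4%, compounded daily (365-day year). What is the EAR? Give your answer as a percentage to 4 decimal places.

EAR = (1 + 0.034/365)^365 − 1.
= (1 + 0.000093)^365 − 1 = 1.034583 − 1 = 3.4583%.

3.4583%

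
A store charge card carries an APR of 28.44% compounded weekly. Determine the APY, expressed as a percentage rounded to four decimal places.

EAR = (1 + 0.2844/52)^52 − 1.
= (1 + 0.005469)^52 − 1 = 1.327935 − 1 = 32.7935%.

32.7935%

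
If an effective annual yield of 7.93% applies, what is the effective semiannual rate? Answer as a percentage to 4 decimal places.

The per-half-year rate i satisfies (1 + i)^2 = 1 + 0.0793.
i = 1.0793^(1/2) − 1 = 0.0388936 = 3.8894%.

3.8894%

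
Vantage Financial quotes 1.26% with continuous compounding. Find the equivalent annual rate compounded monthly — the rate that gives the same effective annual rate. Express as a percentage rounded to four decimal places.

1.2607%

EAR under continuous compounding: e^0.0126 − 1 = 0.012680.
Solve (1 + r/12)^12 = 1.012680: r/12 = 1.012680^(1/12) − 1 = 0.001051, so r = 0.012607 = 1.2607%.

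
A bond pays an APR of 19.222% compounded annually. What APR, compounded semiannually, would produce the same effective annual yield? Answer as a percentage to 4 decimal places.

18.3777%

Compounded annually, EAR = nominal = 0.192220.
Solve (1 + r/2)^2 = 1.192220: r/2 = 1.192220^(1/2) − 1 = 0.091888, so r = 0.183777 = 18.3777%.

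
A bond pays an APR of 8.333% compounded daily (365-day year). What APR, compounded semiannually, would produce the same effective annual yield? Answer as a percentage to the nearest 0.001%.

EAR = (1 + 0.08333/365)^365 − 1 = 0.086890.
Solve (1 + r/2)^2 = 1.086890: r/2 = 1.086890^(1/2) − 1 = 0.042540, so r = 0.085080 = 8.508%.

8.508%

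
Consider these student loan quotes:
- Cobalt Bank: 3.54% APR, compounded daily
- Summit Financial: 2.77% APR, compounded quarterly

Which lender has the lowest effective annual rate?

Summit Financial

Cobalt Bank: (1 + 0.0354/365)^365 − 1 = 3.603%
Summit Financial: (1 + 0.0277/4)^4 − 1 = 2.799%
The lowest effective annual rate is Summit Financial at 2.799%.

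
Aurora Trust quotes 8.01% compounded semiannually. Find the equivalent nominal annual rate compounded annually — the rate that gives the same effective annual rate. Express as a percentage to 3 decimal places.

8.170%

EAR = (1 + 0.0801/2)^2 − 1 = 0.081704.
Compounded annually, the equivalent nominal rate is the EAR itself: 8.170%.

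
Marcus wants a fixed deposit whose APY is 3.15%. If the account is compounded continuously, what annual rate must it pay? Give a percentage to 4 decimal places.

3.1014%

Continuous: nominal r satisfies e^r − 1 = 0.0315.
r = ln(1 + 0.0315) = ln(1.0315) = 0.031014 = 3.1014%.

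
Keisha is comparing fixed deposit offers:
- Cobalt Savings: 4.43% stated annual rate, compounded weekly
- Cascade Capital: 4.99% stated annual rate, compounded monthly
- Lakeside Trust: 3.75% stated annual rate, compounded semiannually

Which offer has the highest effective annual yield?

Cobalt Savings: (1 + 0.0443/52)^52 − 1 = 4.528%
Cascade Capital: (1 + 0.0499/12)^12 − 1 = 5.106%
Lakeside Trust: (1 + 0.0375/2)^2 − 1 = 3.785%
The highest effective annual rate is Cascade Capital at 5.106%.

Cascade Capital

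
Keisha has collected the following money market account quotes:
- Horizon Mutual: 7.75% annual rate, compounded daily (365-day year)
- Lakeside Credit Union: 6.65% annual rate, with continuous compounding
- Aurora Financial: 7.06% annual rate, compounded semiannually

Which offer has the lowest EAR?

Lakeside Credit Union

Horizon Mutual: (1 + 0.0775/365)^365 − 1 = 8.057%
Lakeside Credit Union: e^0.0665 − 1 = 6.876%
Aurora Financial: (1 + 0.0706/2)^2 − 1 = 7.185%
The lowest effective annual rate is Lakeside Credit Union at 6.876%.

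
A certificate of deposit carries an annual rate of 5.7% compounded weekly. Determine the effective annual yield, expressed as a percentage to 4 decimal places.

EAR = (1 + 0.057/52)^52 − 1.
= (1 + 0.001096)^52 − 1 = 1.058623 − 1 = 5.8623%.

5.8623%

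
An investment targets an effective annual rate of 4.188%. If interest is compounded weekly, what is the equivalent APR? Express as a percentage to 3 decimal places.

4.104%

(1 + r/52)^52 − 1 = 0.04188, so 1 + r/52 = 1.04188^(1/52).
r/52 = 0.000789, so r = 0.041043 = 4.104%.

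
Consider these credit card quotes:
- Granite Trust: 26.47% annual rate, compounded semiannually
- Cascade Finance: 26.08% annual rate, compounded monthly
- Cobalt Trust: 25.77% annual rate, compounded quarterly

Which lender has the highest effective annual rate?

Granite Trust: (1 + 0.2647/2)^2 − 1 = 28.222%
Cascade Finance: (1 + 0.2608/12)^12 − 1 = 29.435%
Cobalt Trust: (1 + 0.2577/4)^4 − 1 = 28.369%
The highest effective annual rate is Cascade Finance at 29.435%.

Cascade Finance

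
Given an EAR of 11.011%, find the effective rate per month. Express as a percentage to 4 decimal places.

The per-month rate i satisfies (1 + i)^12 = 1 + 0.11011.
i = 1.11011^(1/12) − 1 = 0.0087429 = 0.8743%.

0.8743%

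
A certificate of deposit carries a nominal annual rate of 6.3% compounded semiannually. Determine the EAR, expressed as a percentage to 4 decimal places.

6.3992%

EAR = (1 + 0.063/2)^2 − 1.
= 1.063992 − 1 = 6.3992%.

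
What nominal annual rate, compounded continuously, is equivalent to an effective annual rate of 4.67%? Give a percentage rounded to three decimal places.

Continuous: nominal r satisfies e^r − 1 = 0.0467.
r = ln(1 + 0.0467) = ln(1.0467) = 0.045642 = 4.564%.

4.564%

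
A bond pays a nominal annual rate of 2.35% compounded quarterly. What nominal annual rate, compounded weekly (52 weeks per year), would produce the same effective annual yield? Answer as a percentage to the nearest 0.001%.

2.344%

EAR = (1 + 0.0235/4)^4 − 1 = 0.023708.
Solve (1 + r/52)^52 = 1.023708: r/52 = 1.023708^(1/52) − 1 = 0.000451, so r = 0.023437 = 2.344%.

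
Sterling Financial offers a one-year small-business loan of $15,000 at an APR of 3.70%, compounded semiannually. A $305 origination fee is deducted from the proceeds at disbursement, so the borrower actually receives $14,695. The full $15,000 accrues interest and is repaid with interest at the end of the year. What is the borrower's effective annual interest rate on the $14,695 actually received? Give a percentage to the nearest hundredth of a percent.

5.89%

Amount owed after one year: 15,000 × (1 + 0.0370/2)^2 = 15,000 × 1.037342 = $15,560.13.
Effective rate on net proceeds: 15,560.13 / 14,695 − 1 = 0.058873 = 5.89%.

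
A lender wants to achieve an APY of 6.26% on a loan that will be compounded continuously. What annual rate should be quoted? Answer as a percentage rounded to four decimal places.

Continuous: nominal r satisfies e^r − 1 = 0.0626.
r = ln(1 + 0.0626) = ln(1.0626) = 0.060719 = 6.0719%.

6.0719%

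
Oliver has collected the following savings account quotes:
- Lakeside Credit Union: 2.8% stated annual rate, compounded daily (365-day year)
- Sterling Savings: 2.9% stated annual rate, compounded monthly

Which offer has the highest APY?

Lakeside Credit Union: (1 + 0.028/365)^365 − 1 = 2.839%
Sterling Savings: (1 + 0.029/12)^12 − 1 = 2.939%
The highest effective annual rate is Sterling Savings at 2.939%.

Sterling Savings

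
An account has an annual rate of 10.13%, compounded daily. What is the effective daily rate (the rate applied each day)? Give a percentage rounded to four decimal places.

0.0278%

With a nominal annual rate compounded daily, the periodic rate is the nominal rate divided by 365.
i = 0.1013 / 365 = 0.0002775 = 0.0278%.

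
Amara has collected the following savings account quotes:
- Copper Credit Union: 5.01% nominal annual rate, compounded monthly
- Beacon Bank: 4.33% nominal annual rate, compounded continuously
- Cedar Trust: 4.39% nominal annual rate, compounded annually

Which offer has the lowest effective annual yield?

Copper Credit Union: (1 + 0.0501/12)^12 − 1 = 5.127%
Beacon Bank: e^0.0433 − 1 = 4.425%
Cedar Trust: compounded annually, EAR = 4.390%
The lowest effective annual rate is Cedar Trust at 4.390%.

Cedar Trust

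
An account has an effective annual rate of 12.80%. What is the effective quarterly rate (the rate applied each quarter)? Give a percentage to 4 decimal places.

3.0569%

The per-quarter rate i satisfies (1 + i)^4 = 1 + 0.1280.
i = 1.1280^(1/4) − 1 = 0.0305695 = 3.0569%.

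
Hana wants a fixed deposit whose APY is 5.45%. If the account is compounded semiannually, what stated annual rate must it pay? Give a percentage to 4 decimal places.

(1 + r/2)^2 − 1 = 0.0545, so 1 + r/2 = 1.0545^(1/2).
r/2 = 0.026889, so r = 0.053777 = 5.3777%.

5.3777%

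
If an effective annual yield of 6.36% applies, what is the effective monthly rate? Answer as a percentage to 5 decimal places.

0.51515%

The per-month rate i satisfies (1 + i)^12 = 1 + 0.0636.
i = 1.0636^(1/12) − 1 = 0.0051515 = 0.51515%.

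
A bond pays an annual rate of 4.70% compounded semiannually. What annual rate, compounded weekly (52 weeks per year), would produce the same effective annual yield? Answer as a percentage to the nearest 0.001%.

4.648%

EAR = (1 + 0.0470/2)^2 − 1 = 0.047552.
Solve (1 + r/52)^52 = 1.047552: r/52 = 1.047552^(1/52) − 1 = 0.000894, so r = 0.046477 = 4.648%.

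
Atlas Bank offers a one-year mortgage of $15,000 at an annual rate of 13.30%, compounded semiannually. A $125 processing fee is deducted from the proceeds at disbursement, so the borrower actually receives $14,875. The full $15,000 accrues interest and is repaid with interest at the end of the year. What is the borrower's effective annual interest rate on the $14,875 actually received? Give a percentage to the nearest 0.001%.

14.698%

Amount owed after one year: 15,000 × (1 + 0.1330/2)^2 = 15,000 × 1.137422 = $17,061.33.
Effective rate on net proceeds: 17,061.33 / 14,875 − 1 = 0.146980 = 14.698%.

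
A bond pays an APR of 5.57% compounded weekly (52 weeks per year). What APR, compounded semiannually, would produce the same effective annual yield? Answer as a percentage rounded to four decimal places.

EAR = (1 + 0.0557/52)^52 − 1 = 0.057249.
Solve (1 + r/2)^2 = 1.057249: r/2 = 1.057249^(1/2) − 1 = 0.028226, so r = 0.056452 = 5.6452%.

5.6452%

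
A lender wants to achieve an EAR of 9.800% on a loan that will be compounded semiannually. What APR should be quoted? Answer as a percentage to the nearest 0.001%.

9.571%

(1 + r/2)^2 − 1 = 0.09800, so 1 + r/2 = 1.09800^(1/2).
r/2 = 0.047855, so r = 0.095710 = 9.571%.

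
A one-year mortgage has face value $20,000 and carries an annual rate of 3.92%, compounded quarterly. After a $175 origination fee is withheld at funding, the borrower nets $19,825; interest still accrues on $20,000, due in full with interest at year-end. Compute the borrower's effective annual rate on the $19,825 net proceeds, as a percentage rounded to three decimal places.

Amount owed after one year: 20,000 × (1 + 0.0392/4)^4 = 20,000 × 1.039780 = $20,795.60.
Effective rate on net proceeds: 20,795.60 / 19,825 − 1 = 0.048958 = 4.896%.

4.896%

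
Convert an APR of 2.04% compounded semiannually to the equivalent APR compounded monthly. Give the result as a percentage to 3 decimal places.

EAR = (1 + 0.0204/2)^2 − 1 = 0.020504.
Solve (1 + r/12)^12 = 1.020504: r/12 = 1.020504^(1/12) − 1 = 0.001693, so r = 0.020314 = 2.031%.

2.031%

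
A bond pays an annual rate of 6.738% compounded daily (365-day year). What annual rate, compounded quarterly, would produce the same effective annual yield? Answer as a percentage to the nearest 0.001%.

6.794%

EAR = (1 + 0.06738/365)^365 − 1 = 0.069695.
Solve (1 + r/4)^4 = 1.069695: r/4 = 1.069695^(1/4) − 1 = 0.016986, so r = 0.067944 = 6.794%.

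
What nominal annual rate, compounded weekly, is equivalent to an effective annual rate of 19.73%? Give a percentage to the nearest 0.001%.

(1 + r/52)^52 − 1 = 0.1973, so 1 + r/52 = 1.1973^(1/52).
r/52 = 0.003469, so r = 0.180381 = 18.038%.

18.038%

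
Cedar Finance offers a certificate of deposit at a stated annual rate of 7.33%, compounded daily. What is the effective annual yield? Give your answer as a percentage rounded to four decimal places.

EAR = (1 + 0.0733/365)^365 − 1.
= (1 + 0.000201)^365 − 1 = 1.076045 − 1 = 7.6045%.

7.6045%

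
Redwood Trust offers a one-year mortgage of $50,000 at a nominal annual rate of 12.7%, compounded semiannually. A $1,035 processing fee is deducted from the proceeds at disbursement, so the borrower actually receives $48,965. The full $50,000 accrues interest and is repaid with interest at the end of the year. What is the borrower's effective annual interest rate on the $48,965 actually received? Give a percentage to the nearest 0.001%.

15.494%

Amount owed after one year: 50,000 × (1 + 0.127/2)^2 = 50,000 × 1.131032 = $56,551.61.
Effective rate on net proceeds: 56,551.61 / 48,965 − 1 = 0.154939 = 15.494%.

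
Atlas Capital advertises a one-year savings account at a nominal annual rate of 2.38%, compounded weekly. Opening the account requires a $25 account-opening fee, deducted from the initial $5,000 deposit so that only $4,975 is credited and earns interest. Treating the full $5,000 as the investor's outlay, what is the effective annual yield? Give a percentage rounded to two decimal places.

1.90%

Value after one year: 4,975 × (1 + 0.0238/52)^52 = 4,975 × 1.024080 = $5,094.80.
Effective yield on the $5,000 outlay: 5,094.80 / 5,000 − 1 = 0.018960 = 1.90%.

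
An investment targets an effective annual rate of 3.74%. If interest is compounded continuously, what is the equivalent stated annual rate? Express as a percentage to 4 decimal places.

3.6718%

Continuous: nominal r satisfies e^r − 1 = 0.0374.
r = ln(1 + 0.0374) = ln(1.0374) = 0.036718 = 3.6718%.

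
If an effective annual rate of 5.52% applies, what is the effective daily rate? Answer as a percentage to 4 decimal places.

The per-day rate i satisfies (1 + i)^365 = 1 + 0.0552.
i = 1.0552^(1/365) − 1 = 0.0001472 = 0.0147%.

0.0147%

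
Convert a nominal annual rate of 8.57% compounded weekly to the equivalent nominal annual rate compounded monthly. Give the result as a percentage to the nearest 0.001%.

8.594%

EAR = (1 + 0.0857/52)^52 − 1 = 0.089403.
Solve (1 + r/12)^12 = 1.089403: r/12 = 1.089403^(1/12) − 1 = 0.007161, so r = 0.085936 = 8.594%.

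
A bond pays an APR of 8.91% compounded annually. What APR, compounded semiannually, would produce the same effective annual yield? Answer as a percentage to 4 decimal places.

Compounded annually, EAR = nominal = 0.089100.
Solve (1 + r/2)^2 = 1.089100: r/2 = 1.089100^(1/2) − 1 = 0.043600, so r = 0.087199 = 8.7199%.

8.7199%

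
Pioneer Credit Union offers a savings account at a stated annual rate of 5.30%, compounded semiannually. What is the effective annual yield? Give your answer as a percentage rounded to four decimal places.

EAR = (1 + 0.0530/2)^2 − 1.
= 1.053702 − 1 = 5.3702%.

5.3702%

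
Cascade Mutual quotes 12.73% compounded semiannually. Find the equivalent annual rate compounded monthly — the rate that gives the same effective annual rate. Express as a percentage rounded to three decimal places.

12.405%

EAR = (1 + 0.1273/2)^2 − 1 = 0.131351.
Solve (1 + r/12)^12 = 1.131351: r/12 = 1.131351^(1/12) − 1 = 0.010337, so r = 0.124050 = 12.405%.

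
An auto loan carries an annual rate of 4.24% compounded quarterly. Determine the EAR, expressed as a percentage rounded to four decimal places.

EAR = (1 + 0.0424/4)^4 − 1.
= (1 + 0.010600)^4 − 1 = 1.043079 − 1 = 4.3079%.

4.3079%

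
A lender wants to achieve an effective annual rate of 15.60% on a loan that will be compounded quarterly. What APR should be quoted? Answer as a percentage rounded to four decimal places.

(1 + r/4)^4 − 1 = 0.1560, so 1 + r/4 = 1.1560^(1/4).
r/4 = 0.036906, so r = 0.147625 = 14.7625%.

14.7625%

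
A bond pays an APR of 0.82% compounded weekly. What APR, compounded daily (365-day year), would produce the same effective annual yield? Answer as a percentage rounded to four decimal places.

0.8199%

EAR = (1 + 0.0082/52)^52 − 1 = 0.008233.
Solve (1 + r/365)^365 = 1.008233: r/365 = 1.008233^(1/365) − 1 = 0.000022, so r = 0.008199 = 0.8199%.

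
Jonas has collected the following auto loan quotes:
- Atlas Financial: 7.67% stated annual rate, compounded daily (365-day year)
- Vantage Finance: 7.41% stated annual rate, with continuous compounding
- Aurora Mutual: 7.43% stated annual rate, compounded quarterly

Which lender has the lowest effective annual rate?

Aurora Mutual

Atlas Financial: (1 + 0.0767/365)^365 − 1 = 7.971%
Vantage Finance: e^0.0741 − 1 = 7.691%
Aurora Mutual: (1 + 0.0743/4)^4 − 1 = 7.640%
The lowest effective annual rate is Aurora Mutual at 7.640%.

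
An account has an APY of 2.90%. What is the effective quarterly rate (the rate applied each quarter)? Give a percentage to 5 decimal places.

The per-quarter rate i satisfies (1 + i)^4 = 1 + 0.0290.
i = 1.0290^(1/4) − 1 = 0.0071725 = 0.71725%.

0.71725%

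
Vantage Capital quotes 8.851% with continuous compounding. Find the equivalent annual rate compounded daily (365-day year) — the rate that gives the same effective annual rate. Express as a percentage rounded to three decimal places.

EAR under continuous compounding: e^0.08851 − 1 = 0.092545.
Solve (1 + r/365)^365 = 1.092545: r/365 = 1.092545^(1/365) − 1 = 0.000243, so r = 0.088521 = 8.852%.

8.852%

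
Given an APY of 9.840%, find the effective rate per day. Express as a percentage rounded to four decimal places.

0.0257%

The per-day rate i satisfies (1 + i)^365 = 1 + 0.09840.
i = 1.09840^(1/365) − 1 = 0.0002572 = 0.0257%.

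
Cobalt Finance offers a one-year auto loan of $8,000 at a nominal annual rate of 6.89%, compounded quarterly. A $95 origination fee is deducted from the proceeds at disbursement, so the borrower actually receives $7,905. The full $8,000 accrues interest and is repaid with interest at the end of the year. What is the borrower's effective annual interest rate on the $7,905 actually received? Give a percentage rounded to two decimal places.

8.36%

Amount owed after one year: 8,000 × (1 + 0.0689/4)^4 = 8,000 × 1.070701 = $8,565.61.
Effective rate on net proceeds: 8,565.61 / 7,905 − 1 = 0.083568 = 8.36%.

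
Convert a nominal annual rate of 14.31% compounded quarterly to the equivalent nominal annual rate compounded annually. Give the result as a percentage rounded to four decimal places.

15.0964%

EAR = (1 + 0.1431/4)^4 − 1 = 0.150964.
Compounded annually, the equivalent nominal rate is the EAR itself: 15.0964%.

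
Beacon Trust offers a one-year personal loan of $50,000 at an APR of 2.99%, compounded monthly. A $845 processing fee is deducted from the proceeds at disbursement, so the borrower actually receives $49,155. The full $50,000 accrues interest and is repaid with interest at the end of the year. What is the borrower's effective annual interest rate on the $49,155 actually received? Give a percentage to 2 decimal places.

4.80%

Amount owed after one year: 50,000 × (1 + 0.0299/12)^12 = 50,000 × 1.030313 = $51,515.66.
Effective rate on net proceeds: 51,515.66 / 49,155 − 1 = 0.048025 = 4.80%.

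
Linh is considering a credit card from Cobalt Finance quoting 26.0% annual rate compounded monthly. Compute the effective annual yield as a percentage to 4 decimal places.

EAR = (1 + 0.260/12)^12 − 1.
= (1 + 0.021667)^12 − 1 = 1.293334 − 1 = 29.3334%.

29.3334%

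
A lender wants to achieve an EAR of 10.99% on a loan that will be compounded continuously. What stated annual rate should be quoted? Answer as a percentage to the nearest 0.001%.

Continuous: nominal r satisfies e^r − 1 = 0.1099.
r = ln(1 + 0.1099) = ln(1.1099) = 0.104270 = 10.427%.

10.427%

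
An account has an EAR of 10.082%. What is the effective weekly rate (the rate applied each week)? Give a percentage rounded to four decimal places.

The per-week rate i satisfies (1 + i)^52 = 1 + 0.10082.
i = 1.10082^(1/52) − 1 = 0.0018489 = 0.1849%.

0.1849%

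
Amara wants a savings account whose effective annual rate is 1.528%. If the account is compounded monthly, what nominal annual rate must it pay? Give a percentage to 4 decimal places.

1.5174%

(1 + r/12)^12 − 1 = 0.01528, so 1 + r/12 = 1.01528^(1/12).
r/12 = 0.001265, so r = 0.015174 = 1.5174%.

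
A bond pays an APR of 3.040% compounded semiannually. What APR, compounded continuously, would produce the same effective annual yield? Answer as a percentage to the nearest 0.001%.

3.017%

EAR = (1 + 0.03040/2)^2 − 1 = 0.030631.
Equivalent continuous rate: r = ln(1 + 0.030631) = 0.030171 = 3.017%.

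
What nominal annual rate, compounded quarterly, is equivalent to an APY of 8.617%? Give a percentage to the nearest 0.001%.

8.352%

(1 + r/4)^4 − 1 = 0.08617, so 1 + r/4 = 1.08617^(1/4).
r/4 = 0.020879, so r = 0.083518 = 8.352%.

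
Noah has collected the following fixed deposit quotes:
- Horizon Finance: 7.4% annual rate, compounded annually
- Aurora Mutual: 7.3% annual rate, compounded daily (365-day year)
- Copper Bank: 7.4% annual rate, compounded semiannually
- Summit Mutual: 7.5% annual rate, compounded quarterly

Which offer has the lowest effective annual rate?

Horizon Finance: compounded annually, EAR = 7.400%
Aurora Mutual: (1 + 0.073/365)^365 − 1 = 7.572%
Copper Bank: (1 + 0.074/2)^2 − 1 = 7.537%
Summit Mutual: (1 + 0.075/4)^4 − 1 = 7.714%
The lowest effective annual rate is Horizon Finance at 7.400%.

Horizon Finance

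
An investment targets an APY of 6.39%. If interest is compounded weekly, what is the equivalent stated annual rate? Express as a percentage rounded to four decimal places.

6.1978%

(1 + r/52)^52 − 1 = 0.0639, so 1 + r/52 = 1.0639^(1/52).
r/52 = 0.001192, so r = 0.061978 = 6.1978%.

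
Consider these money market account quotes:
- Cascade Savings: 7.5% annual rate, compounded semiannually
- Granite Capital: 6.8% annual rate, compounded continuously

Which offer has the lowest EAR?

Cascade Savings: (1 + 0.075/2)^2 − 1 = 7.641%
Granite Capital: e^0.068 − 1 = 7.037%
The lowest effective annual rate is Granite Capital at 7.037%.

Granite Capital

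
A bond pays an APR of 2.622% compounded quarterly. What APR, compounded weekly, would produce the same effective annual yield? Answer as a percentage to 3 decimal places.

EAR = (1 + 0.02622/4)^4 − 1 = 0.026479.
Solve (1 + r/52)^52 = 1.026479: r/52 = 1.026479^(1/52) − 1 = 0.000503, so r = 0.026141 = 2.614%.

2.614%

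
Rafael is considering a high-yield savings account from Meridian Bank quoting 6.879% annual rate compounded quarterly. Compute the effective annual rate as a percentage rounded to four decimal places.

EAR = (1 + 0.06879/4)^4 − 1.
= 1.070585 − 1 = 7.0585%.

7.0585%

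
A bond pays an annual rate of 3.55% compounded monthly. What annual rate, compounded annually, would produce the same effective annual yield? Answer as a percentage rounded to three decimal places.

3.608%

EAR = (1 + 0.0355/12)^12 − 1 = 0.036083.
Compounded annually, the equivalent nominal rate is the EAR itself: 3.608%.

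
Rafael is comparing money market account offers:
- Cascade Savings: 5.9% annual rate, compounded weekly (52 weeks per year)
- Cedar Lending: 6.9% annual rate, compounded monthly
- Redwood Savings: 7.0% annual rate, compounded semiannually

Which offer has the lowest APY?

Cascade Savings: (1 + 0.059/52)^52 − 1 = 6.074%
Cedar Lending: (1 + 0.069/12)^12 − 1 = 7.122%
Redwood Savings: (1 + 0.070/2)^2 − 1 = 7.122%
The lowest effective annual rate is Cascade Savings at 6.074%.

Cascade Savings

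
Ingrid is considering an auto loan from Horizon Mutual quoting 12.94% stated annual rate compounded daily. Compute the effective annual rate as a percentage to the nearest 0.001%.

13.812%

EAR = (1 + 0.1294/365)^365 − 1.
= 1.138119 − 1 = 13.812%.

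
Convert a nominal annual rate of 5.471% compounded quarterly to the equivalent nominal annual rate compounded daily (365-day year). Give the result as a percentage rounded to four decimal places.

EAR = (1 + 0.05471/4)^4 − 1 = 0.055843.
Solve (1 + r/365)^365 = 1.055843: r/365 = 1.055843^(1/365) − 1 = 0.000149, so r = 0.054343 = 5.4343%.

5.4343%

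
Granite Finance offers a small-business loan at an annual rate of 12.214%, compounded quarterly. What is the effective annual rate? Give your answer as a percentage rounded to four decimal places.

EAR = (1 + 0.12214/4)^4 − 1.
= (1 + 0.030535)^4 − 1 = 1.127849 − 1 = 12.7849%.

12.7849%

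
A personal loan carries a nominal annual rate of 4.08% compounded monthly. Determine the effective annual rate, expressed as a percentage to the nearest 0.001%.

EAR = (1 + 0.0408/12)^12 − 1.
= (1 + 0.003400)^12 − 1 = 1.041572 − 1 = 4.157%.

4.157%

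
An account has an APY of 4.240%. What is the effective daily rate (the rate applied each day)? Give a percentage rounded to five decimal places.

The per-day rate i satisfies (1 + i)^365 = 1 + 0.04240.
i = 1.04240^(1/365) − 1 = 0.0001138 = 0.01138%.

0.01138%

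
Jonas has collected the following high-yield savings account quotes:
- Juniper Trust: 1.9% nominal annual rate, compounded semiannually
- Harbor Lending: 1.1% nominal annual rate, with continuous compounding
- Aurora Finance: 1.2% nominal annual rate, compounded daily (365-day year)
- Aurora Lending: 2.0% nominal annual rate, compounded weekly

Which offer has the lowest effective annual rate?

Harbor Lending

Juniper Trust: (1 + 0.019/2)^2 − 1 = 1.909%
Harbor Lending: e^0.011 − 1 = 1.106%
Aurora Finance: (1 + 0.012/365)^365 − 1 = 1.207%
Aurora Lending: (1 + 0.020/52)^52 − 1 = 2.020%
The lowest effective annual rate is Harbor Lending at 1.106%.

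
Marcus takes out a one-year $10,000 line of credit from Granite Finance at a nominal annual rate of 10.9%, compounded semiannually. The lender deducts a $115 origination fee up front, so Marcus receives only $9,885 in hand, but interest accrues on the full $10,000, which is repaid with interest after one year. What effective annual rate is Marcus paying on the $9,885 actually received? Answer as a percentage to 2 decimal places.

12.49%

Amount owed after one year: 10,000 × (1 + 0.109/2)^2 = 10,000 × 1.111970 = $11,119.70.
Effective rate on net proceeds: 11,119.70 / 9,885 − 1 = 0.124907 = 12.49%.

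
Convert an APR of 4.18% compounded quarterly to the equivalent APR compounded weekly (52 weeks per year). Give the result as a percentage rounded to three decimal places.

EAR = (1 + 0.0418/4)^4 − 1 = 0.042460.
Solve (1 + r/52)^52 = 1.042460: r/52 = 1.042460^(1/52) − 1 = 0.000800, so r = 0.041600 = 4.160%.

4.160%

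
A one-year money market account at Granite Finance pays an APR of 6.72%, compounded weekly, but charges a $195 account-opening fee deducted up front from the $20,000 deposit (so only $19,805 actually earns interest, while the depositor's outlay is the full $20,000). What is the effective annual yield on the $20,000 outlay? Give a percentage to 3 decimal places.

5.904%

Value after one year: 19,805 × (1 + 0.0672/52)^52 = 19,805 × 1.069463 = $21,180.71.
Effective yield on the $20,000 outlay: 21,180.71 / 20,000 − 1 = 0.059036 = 5.904%.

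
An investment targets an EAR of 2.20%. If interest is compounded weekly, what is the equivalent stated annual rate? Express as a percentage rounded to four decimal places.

2.1766%

(1 + r/52)^52 − 1 = 0.0220, so 1 + r/52 = 1.0220^(1/52).
r/52 = 0.000419, so r = 0.021766 = 2.1766%.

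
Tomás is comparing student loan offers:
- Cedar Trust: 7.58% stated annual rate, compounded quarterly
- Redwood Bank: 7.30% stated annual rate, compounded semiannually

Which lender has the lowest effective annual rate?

Redwood Bank

Cedar Trust: (1 + 0.0758/4)^4 − 1 = 7.798%
Redwood Bank: (1 + 0.0730/2)^2 − 1 = 7.433%
The lowest effective annual rate is Redwood Bank at 7.433%.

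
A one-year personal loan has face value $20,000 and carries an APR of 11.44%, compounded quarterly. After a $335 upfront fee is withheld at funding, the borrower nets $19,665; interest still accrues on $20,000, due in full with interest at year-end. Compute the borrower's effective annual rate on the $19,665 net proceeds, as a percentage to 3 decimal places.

Amount owed after one year: 20,000 × (1 + 0.1144/4)^4 = 20,000 × 1.119402 = $22,388.04.
Effective rate on net proceeds: 22,388.04 / 19,665 − 1 = 0.138471 = 13.847%.

13.847%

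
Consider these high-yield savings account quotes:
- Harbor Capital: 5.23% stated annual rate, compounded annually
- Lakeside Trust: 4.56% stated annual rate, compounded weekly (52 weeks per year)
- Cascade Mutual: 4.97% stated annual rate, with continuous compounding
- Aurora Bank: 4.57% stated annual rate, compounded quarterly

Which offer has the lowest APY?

Harbor Capital: compounded annually, EAR = 5.230%
Lakeside Trust: (1 + 0.0456/52)^52 − 1 = 4.663%
Cascade Mutual: e^0.0497 − 1 = 5.096%
Aurora Bank: (1 + 0.0457/4)^4 − 1 = 4.649%
The lowest effective annual rate is Aurora Bank at 4.649%.

Aurora Bank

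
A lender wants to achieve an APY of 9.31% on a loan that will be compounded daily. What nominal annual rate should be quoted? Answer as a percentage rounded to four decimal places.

8.9029%

(1 + r/365)^365 − 1 = 0.0931, so 1 + r/365 = 1.0931^(1/365).
r/365 = 0.000244, so r = 0.089029 = 8.9029%.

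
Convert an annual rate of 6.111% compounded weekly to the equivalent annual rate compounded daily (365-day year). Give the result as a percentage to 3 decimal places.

6.108%

EAR = (1 + 0.06111/52)^52 − 1 = 0.062978.
Solve (1 + r/365)^365 = 1.062978: r/365 = 1.062978^(1/365) − 1 = 0.000167, so r = 0.061079 = 6.108%.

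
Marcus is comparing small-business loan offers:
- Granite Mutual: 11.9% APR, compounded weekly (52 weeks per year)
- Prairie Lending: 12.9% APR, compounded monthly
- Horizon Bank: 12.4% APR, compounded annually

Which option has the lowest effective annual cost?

Granite Mutual: (1 + 0.119/52)^52 − 1 = 12.622%
Prairie Lending: (1 + 0.129/12)^12 − 1 = 13.691%
Horizon Bank: compounded annually, EAR = 12.400%
The lowest effective annual rate is Horizon Bank at 12.400%.

Horizon Bank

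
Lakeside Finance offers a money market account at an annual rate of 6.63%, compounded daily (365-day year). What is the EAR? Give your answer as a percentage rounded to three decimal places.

6.854%

EAR = (1 + 0.0663/365)^365 − 1.
= 1.068541 − 1 = 6.854%.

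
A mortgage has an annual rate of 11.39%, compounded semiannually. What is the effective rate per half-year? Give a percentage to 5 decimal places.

5.69500%

With a nominal annual rate compounded semiannually, the periodic rate is the nominal rate divided by 2.
i = 0.1139 / 2 = 0.0569500 = 5.69500%.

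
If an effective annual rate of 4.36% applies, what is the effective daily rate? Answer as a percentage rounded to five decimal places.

The per-day rate i satisfies (1 + i)^365 = 1 + 0.0436.
i = 1.0436^(1/365) − 1 = 0.0001169 = 0.01169%.

0.01169%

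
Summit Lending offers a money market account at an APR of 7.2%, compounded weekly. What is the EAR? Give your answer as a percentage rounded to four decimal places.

EAR = (1 + 0.072/52)^52 − 1.
= (1 + 0.001385)^52 − 1 = 1.074602 − 1 = 7.4602%.

7.4602%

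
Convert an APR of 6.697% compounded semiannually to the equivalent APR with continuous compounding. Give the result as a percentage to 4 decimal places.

EAR = (1 + 0.06697/2)^2 − 1 = 0.068091.
Equivalent continuous rate: r = ln(1 + 0.068091) = 0.065873 = 6.5873%.

6.5873%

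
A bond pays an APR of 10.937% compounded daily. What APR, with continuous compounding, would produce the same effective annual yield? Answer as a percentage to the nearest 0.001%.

10.935%

EAR = (1 + 0.10937/365)^365 − 1 = 0.115557.
Equivalent continuous rate: r = ln(1 + 0.115557) = 0.109354 = 10.935%.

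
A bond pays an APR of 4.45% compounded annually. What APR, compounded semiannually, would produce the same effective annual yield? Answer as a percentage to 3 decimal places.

Compounded annually, EAR = nominal = 0.044500.
Solve (1 + r/2)^2 = 1.044500: r/2 = 1.044500^(1/2) − 1 = 0.022008, so r = 0.044016 = 4.402%.

4.402%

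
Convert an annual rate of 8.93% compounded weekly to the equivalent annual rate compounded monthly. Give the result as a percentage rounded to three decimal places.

EAR = (1 + 0.0893/52)^52 − 1 = 0.093325.
Solve (1 + r/12)^12 = 1.093325: r/12 = 1.093325^(1/12) − 1 = 0.007463, so r = 0.089556 = 8.956%.

8.956%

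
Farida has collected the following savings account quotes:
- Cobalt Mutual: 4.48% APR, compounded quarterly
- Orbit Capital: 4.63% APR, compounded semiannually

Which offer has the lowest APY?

Cobalt Mutual

Cobalt Mutual: (1 + 0.0448/4)^4 − 1 = 4.556%
Orbit Capital: (1 + 0.0463/2)^2 − 1 = 4.684%
The lowest effective annual rate is Cobalt Mutual at 4.556%.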